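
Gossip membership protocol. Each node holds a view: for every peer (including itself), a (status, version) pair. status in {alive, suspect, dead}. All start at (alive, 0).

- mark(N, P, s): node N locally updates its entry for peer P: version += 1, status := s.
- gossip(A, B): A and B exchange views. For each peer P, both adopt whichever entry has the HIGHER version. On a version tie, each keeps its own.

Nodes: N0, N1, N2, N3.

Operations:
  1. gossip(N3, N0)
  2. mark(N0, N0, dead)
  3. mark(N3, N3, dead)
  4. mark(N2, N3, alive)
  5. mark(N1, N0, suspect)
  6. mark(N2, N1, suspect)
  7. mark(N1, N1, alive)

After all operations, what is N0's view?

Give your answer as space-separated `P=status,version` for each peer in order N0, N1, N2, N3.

Op 1: gossip N3<->N0 -> N3.N0=(alive,v0) N3.N1=(alive,v0) N3.N2=(alive,v0) N3.N3=(alive,v0) | N0.N0=(alive,v0) N0.N1=(alive,v0) N0.N2=(alive,v0) N0.N3=(alive,v0)
Op 2: N0 marks N0=dead -> (dead,v1)
Op 3: N3 marks N3=dead -> (dead,v1)
Op 4: N2 marks N3=alive -> (alive,v1)
Op 5: N1 marks N0=suspect -> (suspect,v1)
Op 6: N2 marks N1=suspect -> (suspect,v1)
Op 7: N1 marks N1=alive -> (alive,v1)

Answer: N0=dead,1 N1=alive,0 N2=alive,0 N3=alive,0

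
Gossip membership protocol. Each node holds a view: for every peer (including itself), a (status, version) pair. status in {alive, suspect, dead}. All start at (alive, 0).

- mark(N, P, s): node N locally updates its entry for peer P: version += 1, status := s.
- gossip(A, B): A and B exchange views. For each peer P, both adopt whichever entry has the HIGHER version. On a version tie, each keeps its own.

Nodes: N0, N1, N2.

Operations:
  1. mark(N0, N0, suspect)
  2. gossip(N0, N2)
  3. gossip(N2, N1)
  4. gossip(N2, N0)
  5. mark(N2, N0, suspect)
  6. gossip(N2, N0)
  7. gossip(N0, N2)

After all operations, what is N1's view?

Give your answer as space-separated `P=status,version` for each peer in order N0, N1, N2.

Op 1: N0 marks N0=suspect -> (suspect,v1)
Op 2: gossip N0<->N2 -> N0.N0=(suspect,v1) N0.N1=(alive,v0) N0.N2=(alive,v0) | N2.N0=(suspect,v1) N2.N1=(alive,v0) N2.N2=(alive,v0)
Op 3: gossip N2<->N1 -> N2.N0=(suspect,v1) N2.N1=(alive,v0) N2.N2=(alive,v0) | N1.N0=(suspect,v1) N1.N1=(alive,v0) N1.N2=(alive,v0)
Op 4: gossip N2<->N0 -> N2.N0=(suspect,v1) N2.N1=(alive,v0) N2.N2=(alive,v0) | N0.N0=(suspect,v1) N0.N1=(alive,v0) N0.N2=(alive,v0)
Op 5: N2 marks N0=suspect -> (suspect,v2)
Op 6: gossip N2<->N0 -> N2.N0=(suspect,v2) N2.N1=(alive,v0) N2.N2=(alive,v0) | N0.N0=(suspect,v2) N0.N1=(alive,v0) N0.N2=(alive,v0)
Op 7: gossip N0<->N2 -> N0.N0=(suspect,v2) N0.N1=(alive,v0) N0.N2=(alive,v0) | N2.N0=(suspect,v2) N2.N1=(alive,v0) N2.N2=(alive,v0)

Answer: N0=suspect,1 N1=alive,0 N2=alive,0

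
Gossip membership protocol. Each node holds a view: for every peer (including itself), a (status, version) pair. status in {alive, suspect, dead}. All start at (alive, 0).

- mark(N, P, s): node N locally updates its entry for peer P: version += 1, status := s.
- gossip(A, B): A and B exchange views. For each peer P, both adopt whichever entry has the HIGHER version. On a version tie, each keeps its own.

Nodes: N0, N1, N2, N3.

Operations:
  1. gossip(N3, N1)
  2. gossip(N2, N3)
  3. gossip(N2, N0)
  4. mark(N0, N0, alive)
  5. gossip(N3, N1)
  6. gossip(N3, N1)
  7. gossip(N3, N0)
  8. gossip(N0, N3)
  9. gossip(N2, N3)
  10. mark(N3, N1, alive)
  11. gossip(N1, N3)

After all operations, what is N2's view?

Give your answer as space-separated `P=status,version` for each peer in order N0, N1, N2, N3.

Op 1: gossip N3<->N1 -> N3.N0=(alive,v0) N3.N1=(alive,v0) N3.N2=(alive,v0) N3.N3=(alive,v0) | N1.N0=(alive,v0) N1.N1=(alive,v0) N1.N2=(alive,v0) N1.N3=(alive,v0)
Op 2: gossip N2<->N3 -> N2.N0=(alive,v0) N2.N1=(alive,v0) N2.N2=(alive,v0) N2.N3=(alive,v0) | N3.N0=(alive,v0) N3.N1=(alive,v0) N3.N2=(alive,v0) N3.N3=(alive,v0)
Op 3: gossip N2<->N0 -> N2.N0=(alive,v0) N2.N1=(alive,v0) N2.N2=(alive,v0) N2.N3=(alive,v0) | N0.N0=(alive,v0) N0.N1=(alive,v0) N0.N2=(alive,v0) N0.N3=(alive,v0)
Op 4: N0 marks N0=alive -> (alive,v1)
Op 5: gossip N3<->N1 -> N3.N0=(alive,v0) N3.N1=(alive,v0) N3.N2=(alive,v0) N3.N3=(alive,v0) | N1.N0=(alive,v0) N1.N1=(alive,v0) N1.N2=(alive,v0) N1.N3=(alive,v0)
Op 6: gossip N3<->N1 -> N3.N0=(alive,v0) N3.N1=(alive,v0) N3.N2=(alive,v0) N3.N3=(alive,v0) | N1.N0=(alive,v0) N1.N1=(alive,v0) N1.N2=(alive,v0) N1.N3=(alive,v0)
Op 7: gossip N3<->N0 -> N3.N0=(alive,v1) N3.N1=(alive,v0) N3.N2=(alive,v0) N3.N3=(alive,v0) | N0.N0=(alive,v1) N0.N1=(alive,v0) N0.N2=(alive,v0) N0.N3=(alive,v0)
Op 8: gossip N0<->N3 -> N0.N0=(alive,v1) N0.N1=(alive,v0) N0.N2=(alive,v0) N0.N3=(alive,v0) | N3.N0=(alive,v1) N3.N1=(alive,v0) N3.N2=(alive,v0) N3.N3=(alive,v0)
Op 9: gossip N2<->N3 -> N2.N0=(alive,v1) N2.N1=(alive,v0) N2.N2=(alive,v0) N2.N3=(alive,v0) | N3.N0=(alive,v1) N3.N1=(alive,v0) N3.N2=(alive,v0) N3.N3=(alive,v0)
Op 10: N3 marks N1=alive -> (alive,v1)
Op 11: gossip N1<->N3 -> N1.N0=(alive,v1) N1.N1=(alive,v1) N1.N2=(alive,v0) N1.N3=(alive,v0) | N3.N0=(alive,v1) N3.N1=(alive,v1) N3.N2=(alive,v0) N3.N3=(alive,v0)

Answer: N0=alive,1 N1=alive,0 N2=alive,0 N3=alive,0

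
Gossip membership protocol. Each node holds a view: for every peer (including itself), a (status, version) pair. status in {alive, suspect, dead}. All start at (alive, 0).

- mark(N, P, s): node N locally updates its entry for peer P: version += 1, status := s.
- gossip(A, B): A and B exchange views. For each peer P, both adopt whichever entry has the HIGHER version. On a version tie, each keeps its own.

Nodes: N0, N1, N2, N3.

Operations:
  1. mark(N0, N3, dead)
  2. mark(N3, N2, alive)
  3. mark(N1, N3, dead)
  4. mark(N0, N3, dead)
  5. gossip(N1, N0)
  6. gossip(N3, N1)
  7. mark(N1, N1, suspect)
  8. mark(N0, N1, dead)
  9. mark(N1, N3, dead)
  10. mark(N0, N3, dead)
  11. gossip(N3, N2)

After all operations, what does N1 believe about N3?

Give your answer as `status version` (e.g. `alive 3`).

Answer: dead 3

Derivation:
Op 1: N0 marks N3=dead -> (dead,v1)
Op 2: N3 marks N2=alive -> (alive,v1)
Op 3: N1 marks N3=dead -> (dead,v1)
Op 4: N0 marks N3=dead -> (dead,v2)
Op 5: gossip N1<->N0 -> N1.N0=(alive,v0) N1.N1=(alive,v0) N1.N2=(alive,v0) N1.N3=(dead,v2) | N0.N0=(alive,v0) N0.N1=(alive,v0) N0.N2=(alive,v0) N0.N3=(dead,v2)
Op 6: gossip N3<->N1 -> N3.N0=(alive,v0) N3.N1=(alive,v0) N3.N2=(alive,v1) N3.N3=(dead,v2) | N1.N0=(alive,v0) N1.N1=(alive,v0) N1.N2=(alive,v1) N1.N3=(dead,v2)
Op 7: N1 marks N1=suspect -> (suspect,v1)
Op 8: N0 marks N1=dead -> (dead,v1)
Op 9: N1 marks N3=dead -> (dead,v3)
Op 10: N0 marks N3=dead -> (dead,v3)
Op 11: gossip N3<->N2 -> N3.N0=(alive,v0) N3.N1=(alive,v0) N3.N2=(alive,v1) N3.N3=(dead,v2) | N2.N0=(alive,v0) N2.N1=(alive,v0) N2.N2=(alive,v1) N2.N3=(dead,v2)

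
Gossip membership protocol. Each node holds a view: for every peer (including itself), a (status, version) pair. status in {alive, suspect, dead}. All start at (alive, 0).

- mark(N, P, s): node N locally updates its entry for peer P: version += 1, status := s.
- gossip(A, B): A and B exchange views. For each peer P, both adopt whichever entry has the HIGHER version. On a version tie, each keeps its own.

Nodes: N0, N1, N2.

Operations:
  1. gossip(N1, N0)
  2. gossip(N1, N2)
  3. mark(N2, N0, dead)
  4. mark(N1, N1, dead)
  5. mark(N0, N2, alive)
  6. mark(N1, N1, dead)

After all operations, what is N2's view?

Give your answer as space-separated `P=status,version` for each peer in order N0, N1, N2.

Answer: N0=dead,1 N1=alive,0 N2=alive,0

Derivation:
Op 1: gossip N1<->N0 -> N1.N0=(alive,v0) N1.N1=(alive,v0) N1.N2=(alive,v0) | N0.N0=(alive,v0) N0.N1=(alive,v0) N0.N2=(alive,v0)
Op 2: gossip N1<->N2 -> N1.N0=(alive,v0) N1.N1=(alive,v0) N1.N2=(alive,v0) | N2.N0=(alive,v0) N2.N1=(alive,v0) N2.N2=(alive,v0)
Op 3: N2 marks N0=dead -> (dead,v1)
Op 4: N1 marks N1=dead -> (dead,v1)
Op 5: N0 marks N2=alive -> (alive,v1)
Op 6: N1 marks N1=dead -> (dead,v2)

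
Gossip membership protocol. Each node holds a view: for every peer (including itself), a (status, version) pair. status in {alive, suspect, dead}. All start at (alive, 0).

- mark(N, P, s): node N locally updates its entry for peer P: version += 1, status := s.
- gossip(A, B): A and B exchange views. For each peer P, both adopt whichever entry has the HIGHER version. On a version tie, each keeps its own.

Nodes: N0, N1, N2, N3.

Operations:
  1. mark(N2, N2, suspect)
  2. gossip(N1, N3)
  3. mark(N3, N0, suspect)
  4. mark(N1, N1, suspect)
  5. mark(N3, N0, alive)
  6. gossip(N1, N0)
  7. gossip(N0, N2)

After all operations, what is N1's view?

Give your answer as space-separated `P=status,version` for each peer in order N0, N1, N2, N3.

Op 1: N2 marks N2=suspect -> (suspect,v1)
Op 2: gossip N1<->N3 -> N1.N0=(alive,v0) N1.N1=(alive,v0) N1.N2=(alive,v0) N1.N3=(alive,v0) | N3.N0=(alive,v0) N3.N1=(alive,v0) N3.N2=(alive,v0) N3.N3=(alive,v0)
Op 3: N3 marks N0=suspect -> (suspect,v1)
Op 4: N1 marks N1=suspect -> (suspect,v1)
Op 5: N3 marks N0=alive -> (alive,v2)
Op 6: gossip N1<->N0 -> N1.N0=(alive,v0) N1.N1=(suspect,v1) N1.N2=(alive,v0) N1.N3=(alive,v0) | N0.N0=(alive,v0) N0.N1=(suspect,v1) N0.N2=(alive,v0) N0.N3=(alive,v0)
Op 7: gossip N0<->N2 -> N0.N0=(alive,v0) N0.N1=(suspect,v1) N0.N2=(suspect,v1) N0.N3=(alive,v0) | N2.N0=(alive,v0) N2.N1=(suspect,v1) N2.N2=(suspect,v1) N2.N3=(alive,v0)

Answer: N0=alive,0 N1=suspect,1 N2=alive,0 N3=alive,0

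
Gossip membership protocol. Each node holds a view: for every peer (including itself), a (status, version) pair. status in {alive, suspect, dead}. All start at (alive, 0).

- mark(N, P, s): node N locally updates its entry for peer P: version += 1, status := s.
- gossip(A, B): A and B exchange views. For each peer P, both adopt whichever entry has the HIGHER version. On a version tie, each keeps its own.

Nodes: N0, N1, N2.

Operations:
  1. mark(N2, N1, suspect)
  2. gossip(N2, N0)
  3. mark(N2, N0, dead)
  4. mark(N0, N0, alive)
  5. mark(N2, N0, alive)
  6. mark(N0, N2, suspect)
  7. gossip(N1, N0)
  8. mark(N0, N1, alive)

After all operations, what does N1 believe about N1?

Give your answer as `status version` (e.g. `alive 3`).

Op 1: N2 marks N1=suspect -> (suspect,v1)
Op 2: gossip N2<->N0 -> N2.N0=(alive,v0) N2.N1=(suspect,v1) N2.N2=(alive,v0) | N0.N0=(alive,v0) N0.N1=(suspect,v1) N0.N2=(alive,v0)
Op 3: N2 marks N0=dead -> (dead,v1)
Op 4: N0 marks N0=alive -> (alive,v1)
Op 5: N2 marks N0=alive -> (alive,v2)
Op 6: N0 marks N2=suspect -> (suspect,v1)
Op 7: gossip N1<->N0 -> N1.N0=(alive,v1) N1.N1=(suspect,v1) N1.N2=(suspect,v1) | N0.N0=(alive,v1) N0.N1=(suspect,v1) N0.N2=(suspect,v1)
Op 8: N0 marks N1=alive -> (alive,v2)

Answer: suspect 1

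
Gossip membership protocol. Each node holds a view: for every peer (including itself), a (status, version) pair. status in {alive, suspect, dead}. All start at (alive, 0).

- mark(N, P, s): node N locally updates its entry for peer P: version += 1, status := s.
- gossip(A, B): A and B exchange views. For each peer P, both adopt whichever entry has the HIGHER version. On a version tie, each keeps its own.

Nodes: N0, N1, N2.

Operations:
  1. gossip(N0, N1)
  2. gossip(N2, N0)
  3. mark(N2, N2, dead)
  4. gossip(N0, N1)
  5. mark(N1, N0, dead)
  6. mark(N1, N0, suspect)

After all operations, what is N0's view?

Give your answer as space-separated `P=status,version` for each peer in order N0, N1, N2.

Op 1: gossip N0<->N1 -> N0.N0=(alive,v0) N0.N1=(alive,v0) N0.N2=(alive,v0) | N1.N0=(alive,v0) N1.N1=(alive,v0) N1.N2=(alive,v0)
Op 2: gossip N2<->N0 -> N2.N0=(alive,v0) N2.N1=(alive,v0) N2.N2=(alive,v0) | N0.N0=(alive,v0) N0.N1=(alive,v0) N0.N2=(alive,v0)
Op 3: N2 marks N2=dead -> (dead,v1)
Op 4: gossip N0<->N1 -> N0.N0=(alive,v0) N0.N1=(alive,v0) N0.N2=(alive,v0) | N1.N0=(alive,v0) N1.N1=(alive,v0) N1.N2=(alive,v0)
Op 5: N1 marks N0=dead -> (dead,v1)
Op 6: N1 marks N0=suspect -> (suspect,v2)

Answer: N0=alive,0 N1=alive,0 N2=alive,0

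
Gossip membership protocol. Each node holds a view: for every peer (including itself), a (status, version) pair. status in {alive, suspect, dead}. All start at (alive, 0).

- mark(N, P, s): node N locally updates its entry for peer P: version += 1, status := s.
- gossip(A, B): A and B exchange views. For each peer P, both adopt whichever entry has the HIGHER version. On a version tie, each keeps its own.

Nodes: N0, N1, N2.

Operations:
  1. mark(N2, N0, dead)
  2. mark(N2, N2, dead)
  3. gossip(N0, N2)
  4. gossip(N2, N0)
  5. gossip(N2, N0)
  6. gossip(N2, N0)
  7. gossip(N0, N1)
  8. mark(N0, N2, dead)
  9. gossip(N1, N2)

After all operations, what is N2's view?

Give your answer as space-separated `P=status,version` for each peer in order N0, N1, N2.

Op 1: N2 marks N0=dead -> (dead,v1)
Op 2: N2 marks N2=dead -> (dead,v1)
Op 3: gossip N0<->N2 -> N0.N0=(dead,v1) N0.N1=(alive,v0) N0.N2=(dead,v1) | N2.N0=(dead,v1) N2.N1=(alive,v0) N2.N2=(dead,v1)
Op 4: gossip N2<->N0 -> N2.N0=(dead,v1) N2.N1=(alive,v0) N2.N2=(dead,v1) | N0.N0=(dead,v1) N0.N1=(alive,v0) N0.N2=(dead,v1)
Op 5: gossip N2<->N0 -> N2.N0=(dead,v1) N2.N1=(alive,v0) N2.N2=(dead,v1) | N0.N0=(dead,v1) N0.N1=(alive,v0) N0.N2=(dead,v1)
Op 6: gossip N2<->N0 -> N2.N0=(dead,v1) N2.N1=(alive,v0) N2.N2=(dead,v1) | N0.N0=(dead,v1) N0.N1=(alive,v0) N0.N2=(dead,v1)
Op 7: gossip N0<->N1 -> N0.N0=(dead,v1) N0.N1=(alive,v0) N0.N2=(dead,v1) | N1.N0=(dead,v1) N1.N1=(alive,v0) N1.N2=(dead,v1)
Op 8: N0 marks N2=dead -> (dead,v2)
Op 9: gossip N1<->N2 -> N1.N0=(dead,v1) N1.N1=(alive,v0) N1.N2=(dead,v1) | N2.N0=(dead,v1) N2.N1=(alive,v0) N2.N2=(dead,v1)

Answer: N0=dead,1 N1=alive,0 N2=dead,1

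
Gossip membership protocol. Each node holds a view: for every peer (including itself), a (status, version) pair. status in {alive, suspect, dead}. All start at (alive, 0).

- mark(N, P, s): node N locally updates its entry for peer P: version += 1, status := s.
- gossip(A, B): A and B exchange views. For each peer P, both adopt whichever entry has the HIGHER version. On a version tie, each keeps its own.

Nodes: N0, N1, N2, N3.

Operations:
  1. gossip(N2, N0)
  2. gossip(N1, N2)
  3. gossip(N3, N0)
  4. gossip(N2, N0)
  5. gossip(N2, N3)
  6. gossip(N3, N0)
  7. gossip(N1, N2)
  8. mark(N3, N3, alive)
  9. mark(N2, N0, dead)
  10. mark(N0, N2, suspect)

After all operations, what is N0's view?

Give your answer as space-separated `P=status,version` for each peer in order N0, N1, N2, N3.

Op 1: gossip N2<->N0 -> N2.N0=(alive,v0) N2.N1=(alive,v0) N2.N2=(alive,v0) N2.N3=(alive,v0) | N0.N0=(alive,v0) N0.N1=(alive,v0) N0.N2=(alive,v0) N0.N3=(alive,v0)
Op 2: gossip N1<->N2 -> N1.N0=(alive,v0) N1.N1=(alive,v0) N1.N2=(alive,v0) N1.N3=(alive,v0) | N2.N0=(alive,v0) N2.N1=(alive,v0) N2.N2=(alive,v0) N2.N3=(alive,v0)
Op 3: gossip N3<->N0 -> N3.N0=(alive,v0) N3.N1=(alive,v0) N3.N2=(alive,v0) N3.N3=(alive,v0) | N0.N0=(alive,v0) N0.N1=(alive,v0) N0.N2=(alive,v0) N0.N3=(alive,v0)
Op 4: gossip N2<->N0 -> N2.N0=(alive,v0) N2.N1=(alive,v0) N2.N2=(alive,v0) N2.N3=(alive,v0) | N0.N0=(alive,v0) N0.N1=(alive,v0) N0.N2=(alive,v0) N0.N3=(alive,v0)
Op 5: gossip N2<->N3 -> N2.N0=(alive,v0) N2.N1=(alive,v0) N2.N2=(alive,v0) N2.N3=(alive,v0) | N3.N0=(alive,v0) N3.N1=(alive,v0) N3.N2=(alive,v0) N3.N3=(alive,v0)
Op 6: gossip N3<->N0 -> N3.N0=(alive,v0) N3.N1=(alive,v0) N3.N2=(alive,v0) N3.N3=(alive,v0) | N0.N0=(alive,v0) N0.N1=(alive,v0) N0.N2=(alive,v0) N0.N3=(alive,v0)
Op 7: gossip N1<->N2 -> N1.N0=(alive,v0) N1.N1=(alive,v0) N1.N2=(alive,v0) N1.N3=(alive,v0) | N2.N0=(alive,v0) N2.N1=(alive,v0) N2.N2=(alive,v0) N2.N3=(alive,v0)
Op 8: N3 marks N3=alive -> (alive,v1)
Op 9: N2 marks N0=dead -> (dead,v1)
Op 10: N0 marks N2=suspect -> (suspect,v1)

Answer: N0=alive,0 N1=alive,0 N2=suspect,1 N3=alive,0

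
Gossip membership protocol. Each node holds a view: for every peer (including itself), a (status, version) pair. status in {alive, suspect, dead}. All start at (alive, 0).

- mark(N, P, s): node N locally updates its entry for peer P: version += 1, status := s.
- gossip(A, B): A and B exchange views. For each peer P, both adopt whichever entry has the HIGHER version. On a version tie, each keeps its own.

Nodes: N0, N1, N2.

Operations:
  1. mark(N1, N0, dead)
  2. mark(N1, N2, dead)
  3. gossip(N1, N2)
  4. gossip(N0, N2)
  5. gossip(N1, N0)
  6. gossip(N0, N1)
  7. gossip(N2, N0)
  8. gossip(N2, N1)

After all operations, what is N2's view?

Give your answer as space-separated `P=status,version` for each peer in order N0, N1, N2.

Op 1: N1 marks N0=dead -> (dead,v1)
Op 2: N1 marks N2=dead -> (dead,v1)
Op 3: gossip N1<->N2 -> N1.N0=(dead,v1) N1.N1=(alive,v0) N1.N2=(dead,v1) | N2.N0=(dead,v1) N2.N1=(alive,v0) N2.N2=(dead,v1)
Op 4: gossip N0<->N2 -> N0.N0=(dead,v1) N0.N1=(alive,v0) N0.N2=(dead,v1) | N2.N0=(dead,v1) N2.N1=(alive,v0) N2.N2=(dead,v1)
Op 5: gossip N1<->N0 -> N1.N0=(dead,v1) N1.N1=(alive,v0) N1.N2=(dead,v1) | N0.N0=(dead,v1) N0.N1=(alive,v0) N0.N2=(dead,v1)
Op 6: gossip N0<->N1 -> N0.N0=(dead,v1) N0.N1=(alive,v0) N0.N2=(dead,v1) | N1.N0=(dead,v1) N1.N1=(alive,v0) N1.N2=(dead,v1)
Op 7: gossip N2<->N0 -> N2.N0=(dead,v1) N2.N1=(alive,v0) N2.N2=(dead,v1) | N0.N0=(dead,v1) N0.N1=(alive,v0) N0.N2=(dead,v1)
Op 8: gossip N2<->N1 -> N2.N0=(dead,v1) N2.N1=(alive,v0) N2.N2=(dead,v1) | N1.N0=(dead,v1) N1.N1=(alive,v0) N1.N2=(dead,v1)

Answer: N0=dead,1 N1=alive,0 N2=dead,1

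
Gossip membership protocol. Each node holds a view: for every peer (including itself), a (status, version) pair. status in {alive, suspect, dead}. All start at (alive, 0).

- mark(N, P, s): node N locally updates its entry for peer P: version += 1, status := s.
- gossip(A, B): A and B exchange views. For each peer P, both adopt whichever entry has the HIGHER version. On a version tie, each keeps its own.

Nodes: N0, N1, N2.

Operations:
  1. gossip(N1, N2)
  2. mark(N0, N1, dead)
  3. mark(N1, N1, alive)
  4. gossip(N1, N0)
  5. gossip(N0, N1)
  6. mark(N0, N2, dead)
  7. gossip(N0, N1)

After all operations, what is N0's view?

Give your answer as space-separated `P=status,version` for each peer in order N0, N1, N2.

Answer: N0=alive,0 N1=dead,1 N2=dead,1

Derivation:
Op 1: gossip N1<->N2 -> N1.N0=(alive,v0) N1.N1=(alive,v0) N1.N2=(alive,v0) | N2.N0=(alive,v0) N2.N1=(alive,v0) N2.N2=(alive,v0)
Op 2: N0 marks N1=dead -> (dead,v1)
Op 3: N1 marks N1=alive -> (alive,v1)
Op 4: gossip N1<->N0 -> N1.N0=(alive,v0) N1.N1=(alive,v1) N1.N2=(alive,v0) | N0.N0=(alive,v0) N0.N1=(dead,v1) N0.N2=(alive,v0)
Op 5: gossip N0<->N1 -> N0.N0=(alive,v0) N0.N1=(dead,v1) N0.N2=(alive,v0) | N1.N0=(alive,v0) N1.N1=(alive,v1) N1.N2=(alive,v0)
Op 6: N0 marks N2=dead -> (dead,v1)
Op 7: gossip N0<->N1 -> N0.N0=(alive,v0) N0.N1=(dead,v1) N0.N2=(dead,v1) | N1.N0=(alive,v0) N1.N1=(alive,v1) N1.N2=(dead,v1)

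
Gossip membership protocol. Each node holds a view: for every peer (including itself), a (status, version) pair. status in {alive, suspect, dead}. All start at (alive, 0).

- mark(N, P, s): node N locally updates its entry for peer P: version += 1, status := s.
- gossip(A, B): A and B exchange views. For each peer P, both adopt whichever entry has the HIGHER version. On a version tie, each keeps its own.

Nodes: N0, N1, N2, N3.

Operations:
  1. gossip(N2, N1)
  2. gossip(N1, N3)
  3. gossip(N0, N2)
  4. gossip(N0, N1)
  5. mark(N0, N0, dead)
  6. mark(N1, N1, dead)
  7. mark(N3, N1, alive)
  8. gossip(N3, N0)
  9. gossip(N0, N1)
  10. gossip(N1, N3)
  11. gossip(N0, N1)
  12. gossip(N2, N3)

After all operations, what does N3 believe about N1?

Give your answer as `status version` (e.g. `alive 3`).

Answer: alive 1

Derivation:
Op 1: gossip N2<->N1 -> N2.N0=(alive,v0) N2.N1=(alive,v0) N2.N2=(alive,v0) N2.N3=(alive,v0) | N1.N0=(alive,v0) N1.N1=(alive,v0) N1.N2=(alive,v0) N1.N3=(alive,v0)
Op 2: gossip N1<->N3 -> N1.N0=(alive,v0) N1.N1=(alive,v0) N1.N2=(alive,v0) N1.N3=(alive,v0) | N3.N0=(alive,v0) N3.N1=(alive,v0) N3.N2=(alive,v0) N3.N3=(alive,v0)
Op 3: gossip N0<->N2 -> N0.N0=(alive,v0) N0.N1=(alive,v0) N0.N2=(alive,v0) N0.N3=(alive,v0) | N2.N0=(alive,v0) N2.N1=(alive,v0) N2.N2=(alive,v0) N2.N3=(alive,v0)
Op 4: gossip N0<->N1 -> N0.N0=(alive,v0) N0.N1=(alive,v0) N0.N2=(alive,v0) N0.N3=(alive,v0) | N1.N0=(alive,v0) N1.N1=(alive,v0) N1.N2=(alive,v0) N1.N3=(alive,v0)
Op 5: N0 marks N0=dead -> (dead,v1)
Op 6: N1 marks N1=dead -> (dead,v1)
Op 7: N3 marks N1=alive -> (alive,v1)
Op 8: gossip N3<->N0 -> N3.N0=(dead,v1) N3.N1=(alive,v1) N3.N2=(alive,v0) N3.N3=(alive,v0) | N0.N0=(dead,v1) N0.N1=(alive,v1) N0.N2=(alive,v0) N0.N3=(alive,v0)
Op 9: gossip N0<->N1 -> N0.N0=(dead,v1) N0.N1=(alive,v1) N0.N2=(alive,v0) N0.N3=(alive,v0) | N1.N0=(dead,v1) N1.N1=(dead,v1) N1.N2=(alive,v0) N1.N3=(alive,v0)
Op 10: gossip N1<->N3 -> N1.N0=(dead,v1) N1.N1=(dead,v1) N1.N2=(alive,v0) N1.N3=(alive,v0) | N3.N0=(dead,v1) N3.N1=(alive,v1) N3.N2=(alive,v0) N3.N3=(alive,v0)
Op 11: gossip N0<->N1 -> N0.N0=(dead,v1) N0.N1=(alive,v1) N0.N2=(alive,v0) N0.N3=(alive,v0) | N1.N0=(dead,v1) N1.N1=(dead,v1) N1.N2=(alive,v0) N1.N3=(alive,v0)
Op 12: gossip N2<->N3 -> N2.N0=(dead,v1) N2.N1=(alive,v1) N2.N2=(alive,v0) N2.N3=(alive,v0) | N3.N0=(dead,v1) N3.N1=(alive,v1) N3.N2=(alive,v0) N3.N3=(alive,v0)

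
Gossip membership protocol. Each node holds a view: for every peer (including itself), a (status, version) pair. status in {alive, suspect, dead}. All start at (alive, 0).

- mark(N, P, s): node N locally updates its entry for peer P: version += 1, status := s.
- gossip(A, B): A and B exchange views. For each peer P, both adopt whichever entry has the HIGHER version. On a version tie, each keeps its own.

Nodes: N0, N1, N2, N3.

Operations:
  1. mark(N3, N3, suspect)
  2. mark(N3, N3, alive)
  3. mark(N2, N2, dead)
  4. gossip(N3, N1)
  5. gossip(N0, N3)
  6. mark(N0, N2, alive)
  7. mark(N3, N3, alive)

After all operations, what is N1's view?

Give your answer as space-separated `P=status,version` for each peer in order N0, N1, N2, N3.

Answer: N0=alive,0 N1=alive,0 N2=alive,0 N3=alive,2

Derivation:
Op 1: N3 marks N3=suspect -> (suspect,v1)
Op 2: N3 marks N3=alive -> (alive,v2)
Op 3: N2 marks N2=dead -> (dead,v1)
Op 4: gossip N3<->N1 -> N3.N0=(alive,v0) N3.N1=(alive,v0) N3.N2=(alive,v0) N3.N3=(alive,v2) | N1.N0=(alive,v0) N1.N1=(alive,v0) N1.N2=(alive,v0) N1.N3=(alive,v2)
Op 5: gossip N0<->N3 -> N0.N0=(alive,v0) N0.N1=(alive,v0) N0.N2=(alive,v0) N0.N3=(alive,v2) | N3.N0=(alive,v0) N3.N1=(alive,v0) N3.N2=(alive,v0) N3.N3=(alive,v2)
Op 6: N0 marks N2=alive -> (alive,v1)
Op 7: N3 marks N3=alive -> (alive,v3)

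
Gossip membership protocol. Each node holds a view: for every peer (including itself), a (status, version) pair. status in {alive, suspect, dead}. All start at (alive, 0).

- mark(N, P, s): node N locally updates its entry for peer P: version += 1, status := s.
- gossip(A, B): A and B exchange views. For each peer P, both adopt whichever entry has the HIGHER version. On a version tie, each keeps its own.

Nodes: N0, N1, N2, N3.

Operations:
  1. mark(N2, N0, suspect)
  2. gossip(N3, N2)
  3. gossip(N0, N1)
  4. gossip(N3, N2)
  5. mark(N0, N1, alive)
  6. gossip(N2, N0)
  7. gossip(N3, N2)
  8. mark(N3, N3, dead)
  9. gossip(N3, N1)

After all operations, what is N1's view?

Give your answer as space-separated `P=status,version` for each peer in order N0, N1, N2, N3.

Answer: N0=suspect,1 N1=alive,1 N2=alive,0 N3=dead,1

Derivation:
Op 1: N2 marks N0=suspect -> (suspect,v1)
Op 2: gossip N3<->N2 -> N3.N0=(suspect,v1) N3.N1=(alive,v0) N3.N2=(alive,v0) N3.N3=(alive,v0) | N2.N0=(suspect,v1) N2.N1=(alive,v0) N2.N2=(alive,v0) N2.N3=(alive,v0)
Op 3: gossip N0<->N1 -> N0.N0=(alive,v0) N0.N1=(alive,v0) N0.N2=(alive,v0) N0.N3=(alive,v0) | N1.N0=(alive,v0) N1.N1=(alive,v0) N1.N2=(alive,v0) N1.N3=(alive,v0)
Op 4: gossip N3<->N2 -> N3.N0=(suspect,v1) N3.N1=(alive,v0) N3.N2=(alive,v0) N3.N3=(alive,v0) | N2.N0=(suspect,v1) N2.N1=(alive,v0) N2.N2=(alive,v0) N2.N3=(alive,v0)
Op 5: N0 marks N1=alive -> (alive,v1)
Op 6: gossip N2<->N0 -> N2.N0=(suspect,v1) N2.N1=(alive,v1) N2.N2=(alive,v0) N2.N3=(alive,v0) | N0.N0=(suspect,v1) N0.N1=(alive,v1) N0.N2=(alive,v0) N0.N3=(alive,v0)
Op 7: gossip N3<->N2 -> N3.N0=(suspect,v1) N3.N1=(alive,v1) N3.N2=(alive,v0) N3.N3=(alive,v0) | N2.N0=(suspect,v1) N2.N1=(alive,v1) N2.N2=(alive,v0) N2.N3=(alive,v0)
Op 8: N3 marks N3=dead -> (dead,v1)
Op 9: gossip N3<->N1 -> N3.N0=(suspect,v1) N3.N1=(alive,v1) N3.N2=(alive,v0) N3.N3=(dead,v1) | N1.N0=(suspect,v1) N1.N1=(alive,v1) N1.N2=(alive,v0) N1.N3=(dead,v1)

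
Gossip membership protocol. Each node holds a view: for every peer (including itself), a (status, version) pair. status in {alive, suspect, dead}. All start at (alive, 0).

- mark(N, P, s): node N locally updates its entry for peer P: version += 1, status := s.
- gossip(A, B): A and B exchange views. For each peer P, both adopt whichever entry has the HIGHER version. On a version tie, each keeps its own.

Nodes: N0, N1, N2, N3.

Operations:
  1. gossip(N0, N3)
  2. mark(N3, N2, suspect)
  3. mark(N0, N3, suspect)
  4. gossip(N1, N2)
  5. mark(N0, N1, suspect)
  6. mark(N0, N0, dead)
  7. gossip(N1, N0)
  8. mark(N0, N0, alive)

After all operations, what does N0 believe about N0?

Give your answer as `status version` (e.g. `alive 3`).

Answer: alive 2

Derivation:
Op 1: gossip N0<->N3 -> N0.N0=(alive,v0) N0.N1=(alive,v0) N0.N2=(alive,v0) N0.N3=(alive,v0) | N3.N0=(alive,v0) N3.N1=(alive,v0) N3.N2=(alive,v0) N3.N3=(alive,v0)
Op 2: N3 marks N2=suspect -> (suspect,v1)
Op 3: N0 marks N3=suspect -> (suspect,v1)
Op 4: gossip N1<->N2 -> N1.N0=(alive,v0) N1.N1=(alive,v0) N1.N2=(alive,v0) N1.N3=(alive,v0) | N2.N0=(alive,v0) N2.N1=(alive,v0) N2.N2=(alive,v0) N2.N3=(alive,v0)
Op 5: N0 marks N1=suspect -> (suspect,v1)
Op 6: N0 marks N0=dead -> (dead,v1)
Op 7: gossip N1<->N0 -> N1.N0=(dead,v1) N1.N1=(suspect,v1) N1.N2=(alive,v0) N1.N3=(suspect,v1) | N0.N0=(dead,v1) N0.N1=(suspect,v1) N0.N2=(alive,v0) N0.N3=(suspect,v1)
Op 8: N0 marks N0=alive -> (alive,v2)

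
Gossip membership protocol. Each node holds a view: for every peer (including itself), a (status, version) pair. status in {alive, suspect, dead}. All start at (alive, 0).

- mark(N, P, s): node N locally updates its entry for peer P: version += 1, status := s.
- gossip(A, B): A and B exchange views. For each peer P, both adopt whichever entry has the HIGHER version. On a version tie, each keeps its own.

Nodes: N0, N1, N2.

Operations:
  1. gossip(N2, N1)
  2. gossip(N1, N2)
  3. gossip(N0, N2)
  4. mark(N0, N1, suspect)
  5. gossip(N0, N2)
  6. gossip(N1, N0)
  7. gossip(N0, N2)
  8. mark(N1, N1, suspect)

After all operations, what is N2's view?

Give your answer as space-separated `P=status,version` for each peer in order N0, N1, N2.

Answer: N0=alive,0 N1=suspect,1 N2=alive,0

Derivation:
Op 1: gossip N2<->N1 -> N2.N0=(alive,v0) N2.N1=(alive,v0) N2.N2=(alive,v0) | N1.N0=(alive,v0) N1.N1=(alive,v0) N1.N2=(alive,v0)
Op 2: gossip N1<->N2 -> N1.N0=(alive,v0) N1.N1=(alive,v0) N1.N2=(alive,v0) | N2.N0=(alive,v0) N2.N1=(alive,v0) N2.N2=(alive,v0)
Op 3: gossip N0<->N2 -> N0.N0=(alive,v0) N0.N1=(alive,v0) N0.N2=(alive,v0) | N2.N0=(alive,v0) N2.N1=(alive,v0) N2.N2=(alive,v0)
Op 4: N0 marks N1=suspect -> (suspect,v1)
Op 5: gossip N0<->N2 -> N0.N0=(alive,v0) N0.N1=(suspect,v1) N0.N2=(alive,v0) | N2.N0=(alive,v0) N2.N1=(suspect,v1) N2.N2=(alive,v0)
Op 6: gossip N1<->N0 -> N1.N0=(alive,v0) N1.N1=(suspect,v1) N1.N2=(alive,v0) | N0.N0=(alive,v0) N0.N1=(suspect,v1) N0.N2=(alive,v0)
Op 7: gossip N0<->N2 -> N0.N0=(alive,v0) N0.N1=(suspect,v1) N0.N2=(alive,v0) | N2.N0=(alive,v0) N2.N1=(suspect,v1) N2.N2=(alive,v0)
Op 8: N1 marks N1=suspect -> (suspect,v2)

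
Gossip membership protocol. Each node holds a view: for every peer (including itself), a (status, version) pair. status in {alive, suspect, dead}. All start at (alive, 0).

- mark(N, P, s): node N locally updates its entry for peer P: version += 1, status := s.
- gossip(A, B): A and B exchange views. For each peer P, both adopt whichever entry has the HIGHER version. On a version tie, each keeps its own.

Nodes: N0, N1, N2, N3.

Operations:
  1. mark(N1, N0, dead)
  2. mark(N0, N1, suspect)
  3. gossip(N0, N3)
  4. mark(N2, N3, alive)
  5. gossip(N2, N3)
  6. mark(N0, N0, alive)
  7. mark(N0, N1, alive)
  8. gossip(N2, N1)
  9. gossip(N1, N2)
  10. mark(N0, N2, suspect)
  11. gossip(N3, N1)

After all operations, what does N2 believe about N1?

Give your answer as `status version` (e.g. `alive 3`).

Op 1: N1 marks N0=dead -> (dead,v1)
Op 2: N0 marks N1=suspect -> (suspect,v1)
Op 3: gossip N0<->N3 -> N0.N0=(alive,v0) N0.N1=(suspect,v1) N0.N2=(alive,v0) N0.N3=(alive,v0) | N3.N0=(alive,v0) N3.N1=(suspect,v1) N3.N2=(alive,v0) N3.N3=(alive,v0)
Op 4: N2 marks N3=alive -> (alive,v1)
Op 5: gossip N2<->N3 -> N2.N0=(alive,v0) N2.N1=(suspect,v1) N2.N2=(alive,v0) N2.N3=(alive,v1) | N3.N0=(alive,v0) N3.N1=(suspect,v1) N3.N2=(alive,v0) N3.N3=(alive,v1)
Op 6: N0 marks N0=alive -> (alive,v1)
Op 7: N0 marks N1=alive -> (alive,v2)
Op 8: gossip N2<->N1 -> N2.N0=(dead,v1) N2.N1=(suspect,v1) N2.N2=(alive,v0) N2.N3=(alive,v1) | N1.N0=(dead,v1) N1.N1=(suspect,v1) N1.N2=(alive,v0) N1.N3=(alive,v1)
Op 9: gossip N1<->N2 -> N1.N0=(dead,v1) N1.N1=(suspect,v1) N1.N2=(alive,v0) N1.N3=(alive,v1) | N2.N0=(dead,v1) N2.N1=(suspect,v1) N2.N2=(alive,v0) N2.N3=(alive,v1)
Op 10: N0 marks N2=suspect -> (suspect,v1)
Op 11: gossip N3<->N1 -> N3.N0=(dead,v1) N3.N1=(suspect,v1) N3.N2=(alive,v0) N3.N3=(alive,v1) | N1.N0=(dead,v1) N1.N1=(suspect,v1) N1.N2=(alive,v0) N1.N3=(alive,v1)

Answer: suspect 1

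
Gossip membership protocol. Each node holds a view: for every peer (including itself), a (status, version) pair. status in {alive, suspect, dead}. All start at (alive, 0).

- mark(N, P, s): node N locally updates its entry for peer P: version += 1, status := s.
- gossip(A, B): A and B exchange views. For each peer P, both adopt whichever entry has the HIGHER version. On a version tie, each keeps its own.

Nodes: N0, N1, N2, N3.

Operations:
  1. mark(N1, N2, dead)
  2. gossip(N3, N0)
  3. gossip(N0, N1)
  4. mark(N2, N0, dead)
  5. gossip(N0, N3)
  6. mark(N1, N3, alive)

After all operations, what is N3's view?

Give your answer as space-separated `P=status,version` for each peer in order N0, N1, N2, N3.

Answer: N0=alive,0 N1=alive,0 N2=dead,1 N3=alive,0

Derivation:
Op 1: N1 marks N2=dead -> (dead,v1)
Op 2: gossip N3<->N0 -> N3.N0=(alive,v0) N3.N1=(alive,v0) N3.N2=(alive,v0) N3.N3=(alive,v0) | N0.N0=(alive,v0) N0.N1=(alive,v0) N0.N2=(alive,v0) N0.N3=(alive,v0)
Op 3: gossip N0<->N1 -> N0.N0=(alive,v0) N0.N1=(alive,v0) N0.N2=(dead,v1) N0.N3=(alive,v0) | N1.N0=(alive,v0) N1.N1=(alive,v0) N1.N2=(dead,v1) N1.N3=(alive,v0)
Op 4: N2 marks N0=dead -> (dead,v1)
Op 5: gossip N0<->N3 -> N0.N0=(alive,v0) N0.N1=(alive,v0) N0.N2=(dead,v1) N0.N3=(alive,v0) | N3.N0=(alive,v0) N3.N1=(alive,v0) N3.N2=(dead,v1) N3.N3=(alive,v0)
Op 6: N1 marks N3=alive -> (alive,v1)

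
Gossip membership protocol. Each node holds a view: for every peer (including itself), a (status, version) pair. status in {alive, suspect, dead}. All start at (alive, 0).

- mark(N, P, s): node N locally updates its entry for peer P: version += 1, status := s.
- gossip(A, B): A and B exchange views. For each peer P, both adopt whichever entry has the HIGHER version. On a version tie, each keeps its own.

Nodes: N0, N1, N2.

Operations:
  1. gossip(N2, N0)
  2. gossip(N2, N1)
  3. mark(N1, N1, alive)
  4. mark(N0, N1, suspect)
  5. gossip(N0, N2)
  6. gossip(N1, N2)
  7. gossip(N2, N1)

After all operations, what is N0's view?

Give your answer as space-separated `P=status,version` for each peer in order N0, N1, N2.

Op 1: gossip N2<->N0 -> N2.N0=(alive,v0) N2.N1=(alive,v0) N2.N2=(alive,v0) | N0.N0=(alive,v0) N0.N1=(alive,v0) N0.N2=(alive,v0)
Op 2: gossip N2<->N1 -> N2.N0=(alive,v0) N2.N1=(alive,v0) N2.N2=(alive,v0) | N1.N0=(alive,v0) N1.N1=(alive,v0) N1.N2=(alive,v0)
Op 3: N1 marks N1=alive -> (alive,v1)
Op 4: N0 marks N1=suspect -> (suspect,v1)
Op 5: gossip N0<->N2 -> N0.N0=(alive,v0) N0.N1=(suspect,v1) N0.N2=(alive,v0) | N2.N0=(alive,v0) N2.N1=(suspect,v1) N2.N2=(alive,v0)
Op 6: gossip N1<->N2 -> N1.N0=(alive,v0) N1.N1=(alive,v1) N1.N2=(alive,v0) | N2.N0=(alive,v0) N2.N1=(suspect,v1) N2.N2=(alive,v0)
Op 7: gossip N2<->N1 -> N2.N0=(alive,v0) N2.N1=(suspect,v1) N2.N2=(alive,v0) | N1.N0=(alive,v0) N1.N1=(alive,v1) N1.N2=(alive,v0)

Answer: N0=alive,0 N1=suspect,1 N2=alive,0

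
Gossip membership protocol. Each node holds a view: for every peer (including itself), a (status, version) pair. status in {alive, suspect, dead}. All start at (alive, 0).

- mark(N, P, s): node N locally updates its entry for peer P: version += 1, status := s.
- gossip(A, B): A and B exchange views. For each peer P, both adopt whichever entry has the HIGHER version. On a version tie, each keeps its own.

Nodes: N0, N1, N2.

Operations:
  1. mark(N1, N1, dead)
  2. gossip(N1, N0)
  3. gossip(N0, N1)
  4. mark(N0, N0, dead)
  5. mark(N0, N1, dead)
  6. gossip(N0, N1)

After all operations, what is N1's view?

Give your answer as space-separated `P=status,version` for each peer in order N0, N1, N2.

Op 1: N1 marks N1=dead -> (dead,v1)
Op 2: gossip N1<->N0 -> N1.N0=(alive,v0) N1.N1=(dead,v1) N1.N2=(alive,v0) | N0.N0=(alive,v0) N0.N1=(dead,v1) N0.N2=(alive,v0)
Op 3: gossip N0<->N1 -> N0.N0=(alive,v0) N0.N1=(dead,v1) N0.N2=(alive,v0) | N1.N0=(alive,v0) N1.N1=(dead,v1) N1.N2=(alive,v0)
Op 4: N0 marks N0=dead -> (dead,v1)
Op 5: N0 marks N1=dead -> (dead,v2)
Op 6: gossip N0<->N1 -> N0.N0=(dead,v1) N0.N1=(dead,v2) N0.N2=(alive,v0) | N1.N0=(dead,v1) N1.N1=(dead,v2) N1.N2=(alive,v0)

Answer: N0=dead,1 N1=dead,2 N2=alive,0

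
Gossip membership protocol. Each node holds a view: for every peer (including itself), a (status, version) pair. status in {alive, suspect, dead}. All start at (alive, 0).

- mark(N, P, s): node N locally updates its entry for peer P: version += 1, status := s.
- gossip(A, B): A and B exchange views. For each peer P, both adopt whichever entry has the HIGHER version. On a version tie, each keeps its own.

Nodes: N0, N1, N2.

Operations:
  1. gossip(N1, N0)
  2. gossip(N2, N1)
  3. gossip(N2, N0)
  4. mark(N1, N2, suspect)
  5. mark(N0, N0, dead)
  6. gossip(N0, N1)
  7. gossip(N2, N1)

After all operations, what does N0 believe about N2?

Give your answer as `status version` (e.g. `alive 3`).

Answer: suspect 1

Derivation:
Op 1: gossip N1<->N0 -> N1.N0=(alive,v0) N1.N1=(alive,v0) N1.N2=(alive,v0) | N0.N0=(alive,v0) N0.N1=(alive,v0) N0.N2=(alive,v0)
Op 2: gossip N2<->N1 -> N2.N0=(alive,v0) N2.N1=(alive,v0) N2.N2=(alive,v0) | N1.N0=(alive,v0) N1.N1=(alive,v0) N1.N2=(alive,v0)
Op 3: gossip N2<->N0 -> N2.N0=(alive,v0) N2.N1=(alive,v0) N2.N2=(alive,v0) | N0.N0=(alive,v0) N0.N1=(alive,v0) N0.N2=(alive,v0)
Op 4: N1 marks N2=suspect -> (suspect,v1)
Op 5: N0 marks N0=dead -> (dead,v1)
Op 6: gossip N0<->N1 -> N0.N0=(dead,v1) N0.N1=(alive,v0) N0.N2=(suspect,v1) | N1.N0=(dead,v1) N1.N1=(alive,v0) N1.N2=(suspect,v1)
Op 7: gossip N2<->N1 -> N2.N0=(dead,v1) N2.N1=(alive,v0) N2.N2=(suspect,v1) | N1.N0=(dead,v1) N1.N1=(alive,v0) N1.N2=(suspect,v1)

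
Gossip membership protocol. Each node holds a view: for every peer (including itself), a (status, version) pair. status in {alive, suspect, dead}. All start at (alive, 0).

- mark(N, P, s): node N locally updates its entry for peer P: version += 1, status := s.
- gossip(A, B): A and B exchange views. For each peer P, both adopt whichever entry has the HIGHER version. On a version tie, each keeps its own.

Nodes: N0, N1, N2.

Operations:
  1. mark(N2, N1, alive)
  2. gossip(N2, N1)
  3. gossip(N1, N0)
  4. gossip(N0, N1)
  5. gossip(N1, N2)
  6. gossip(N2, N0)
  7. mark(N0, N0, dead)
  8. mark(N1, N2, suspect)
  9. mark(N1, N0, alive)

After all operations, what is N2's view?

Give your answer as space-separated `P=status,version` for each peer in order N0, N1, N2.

Op 1: N2 marks N1=alive -> (alive,v1)
Op 2: gossip N2<->N1 -> N2.N0=(alive,v0) N2.N1=(alive,v1) N2.N2=(alive,v0) | N1.N0=(alive,v0) N1.N1=(alive,v1) N1.N2=(alive,v0)
Op 3: gossip N1<->N0 -> N1.N0=(alive,v0) N1.N1=(alive,v1) N1.N2=(alive,v0) | N0.N0=(alive,v0) N0.N1=(alive,v1) N0.N2=(alive,v0)
Op 4: gossip N0<->N1 -> N0.N0=(alive,v0) N0.N1=(alive,v1) N0.N2=(alive,v0) | N1.N0=(alive,v0) N1.N1=(alive,v1) N1.N2=(alive,v0)
Op 5: gossip N1<->N2 -> N1.N0=(alive,v0) N1.N1=(alive,v1) N1.N2=(alive,v0) | N2.N0=(alive,v0) N2.N1=(alive,v1) N2.N2=(alive,v0)
Op 6: gossip N2<->N0 -> N2.N0=(alive,v0) N2.N1=(alive,v1) N2.N2=(alive,v0) | N0.N0=(alive,v0) N0.N1=(alive,v1) N0.N2=(alive,v0)
Op 7: N0 marks N0=dead -> (dead,v1)
Op 8: N1 marks N2=suspect -> (suspect,v1)
Op 9: N1 marks N0=alive -> (alive,v1)

Answer: N0=alive,0 N1=alive,1 N2=alive,0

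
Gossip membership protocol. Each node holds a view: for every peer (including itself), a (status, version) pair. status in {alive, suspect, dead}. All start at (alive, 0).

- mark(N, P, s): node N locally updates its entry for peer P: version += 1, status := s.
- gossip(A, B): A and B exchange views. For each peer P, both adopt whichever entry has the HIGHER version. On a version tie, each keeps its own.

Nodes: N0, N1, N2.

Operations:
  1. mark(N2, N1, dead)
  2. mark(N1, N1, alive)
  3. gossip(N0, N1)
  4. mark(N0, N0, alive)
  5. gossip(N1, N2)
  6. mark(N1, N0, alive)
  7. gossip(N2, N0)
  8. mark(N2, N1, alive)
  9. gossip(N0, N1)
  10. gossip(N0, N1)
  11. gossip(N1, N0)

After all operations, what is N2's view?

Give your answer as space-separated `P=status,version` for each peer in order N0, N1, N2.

Op 1: N2 marks N1=dead -> (dead,v1)
Op 2: N1 marks N1=alive -> (alive,v1)
Op 3: gossip N0<->N1 -> N0.N0=(alive,v0) N0.N1=(alive,v1) N0.N2=(alive,v0) | N1.N0=(alive,v0) N1.N1=(alive,v1) N1.N2=(alive,v0)
Op 4: N0 marks N0=alive -> (alive,v1)
Op 5: gossip N1<->N2 -> N1.N0=(alive,v0) N1.N1=(alive,v1) N1.N2=(alive,v0) | N2.N0=(alive,v0) N2.N1=(dead,v1) N2.N2=(alive,v0)
Op 6: N1 marks N0=alive -> (alive,v1)
Op 7: gossip N2<->N0 -> N2.N0=(alive,v1) N2.N1=(dead,v1) N2.N2=(alive,v0) | N0.N0=(alive,v1) N0.N1=(alive,v1) N0.N2=(alive,v0)
Op 8: N2 marks N1=alive -> (alive,v2)
Op 9: gossip N0<->N1 -> N0.N0=(alive,v1) N0.N1=(alive,v1) N0.N2=(alive,v0) | N1.N0=(alive,v1) N1.N1=(alive,v1) N1.N2=(alive,v0)
Op 10: gossip N0<->N1 -> N0.N0=(alive,v1) N0.N1=(alive,v1) N0.N2=(alive,v0) | N1.N0=(alive,v1) N1.N1=(alive,v1) N1.N2=(alive,v0)
Op 11: gossip N1<->N0 -> N1.N0=(alive,v1) N1.N1=(alive,v1) N1.N2=(alive,v0) | N0.N0=(alive,v1) N0.N1=(alive,v1) N0.N2=(alive,v0)

Answer: N0=alive,1 N1=alive,2 N2=alive,0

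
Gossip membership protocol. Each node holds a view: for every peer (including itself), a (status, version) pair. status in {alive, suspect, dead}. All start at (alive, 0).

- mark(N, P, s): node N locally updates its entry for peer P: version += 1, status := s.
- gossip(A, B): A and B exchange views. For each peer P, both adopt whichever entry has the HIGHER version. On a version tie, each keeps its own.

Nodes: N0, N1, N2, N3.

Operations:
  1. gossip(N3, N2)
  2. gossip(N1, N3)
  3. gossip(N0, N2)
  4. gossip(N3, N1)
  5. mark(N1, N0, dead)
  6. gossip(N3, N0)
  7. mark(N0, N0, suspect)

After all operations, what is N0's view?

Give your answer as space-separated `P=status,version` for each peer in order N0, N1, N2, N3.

Op 1: gossip N3<->N2 -> N3.N0=(alive,v0) N3.N1=(alive,v0) N3.N2=(alive,v0) N3.N3=(alive,v0) | N2.N0=(alive,v0) N2.N1=(alive,v0) N2.N2=(alive,v0) N2.N3=(alive,v0)
Op 2: gossip N1<->N3 -> N1.N0=(alive,v0) N1.N1=(alive,v0) N1.N2=(alive,v0) N1.N3=(alive,v0) | N3.N0=(alive,v0) N3.N1=(alive,v0) N3.N2=(alive,v0) N3.N3=(alive,v0)
Op 3: gossip N0<->N2 -> N0.N0=(alive,v0) N0.N1=(alive,v0) N0.N2=(alive,v0) N0.N3=(alive,v0) | N2.N0=(alive,v0) N2.N1=(alive,v0) N2.N2=(alive,v0) N2.N3=(alive,v0)
Op 4: gossip N3<->N1 -> N3.N0=(alive,v0) N3.N1=(alive,v0) N3.N2=(alive,v0) N3.N3=(alive,v0) | N1.N0=(alive,v0) N1.N1=(alive,v0) N1.N2=(alive,v0) N1.N3=(alive,v0)
Op 5: N1 marks N0=dead -> (dead,v1)
Op 6: gossip N3<->N0 -> N3.N0=(alive,v0) N3.N1=(alive,v0) N3.N2=(alive,v0) N3.N3=(alive,v0) | N0.N0=(alive,v0) N0.N1=(alive,v0) N0.N2=(alive,v0) N0.N3=(alive,v0)
Op 7: N0 marks N0=suspect -> (suspect,v1)

Answer: N0=suspect,1 N1=alive,0 N2=alive,0 N3=alive,0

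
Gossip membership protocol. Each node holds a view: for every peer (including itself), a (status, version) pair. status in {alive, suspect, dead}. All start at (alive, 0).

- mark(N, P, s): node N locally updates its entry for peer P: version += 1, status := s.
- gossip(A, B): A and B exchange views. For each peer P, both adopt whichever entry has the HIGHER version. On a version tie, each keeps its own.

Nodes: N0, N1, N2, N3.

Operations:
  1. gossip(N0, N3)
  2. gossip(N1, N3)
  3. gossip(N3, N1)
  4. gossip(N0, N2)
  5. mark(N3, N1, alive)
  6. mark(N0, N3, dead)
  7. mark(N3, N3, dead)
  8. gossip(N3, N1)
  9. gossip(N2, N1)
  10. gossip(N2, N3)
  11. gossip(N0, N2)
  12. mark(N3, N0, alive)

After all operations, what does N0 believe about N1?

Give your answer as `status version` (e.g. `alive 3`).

Answer: alive 1

Derivation:
Op 1: gossip N0<->N3 -> N0.N0=(alive,v0) N0.N1=(alive,v0) N0.N2=(alive,v0) N0.N3=(alive,v0) | N3.N0=(alive,v0) N3.N1=(alive,v0) N3.N2=(alive,v0) N3.N3=(alive,v0)
Op 2: gossip N1<->N3 -> N1.N0=(alive,v0) N1.N1=(alive,v0) N1.N2=(alive,v0) N1.N3=(alive,v0) | N3.N0=(alive,v0) N3.N1=(alive,v0) N3.N2=(alive,v0) N3.N3=(alive,v0)
Op 3: gossip N3<->N1 -> N3.N0=(alive,v0) N3.N1=(alive,v0) N3.N2=(alive,v0) N3.N3=(alive,v0) | N1.N0=(alive,v0) N1.N1=(alive,v0) N1.N2=(alive,v0) N1.N3=(alive,v0)
Op 4: gossip N0<->N2 -> N0.N0=(alive,v0) N0.N1=(alive,v0) N0.N2=(alive,v0) N0.N3=(alive,v0) | N2.N0=(alive,v0) N2.N1=(alive,v0) N2.N2=(alive,v0) N2.N3=(alive,v0)
Op 5: N3 marks N1=alive -> (alive,v1)
Op 6: N0 marks N3=dead -> (dead,v1)
Op 7: N3 marks N3=dead -> (dead,v1)
Op 8: gossip N3<->N1 -> N3.N0=(alive,v0) N3.N1=(alive,v1) N3.N2=(alive,v0) N3.N3=(dead,v1) | N1.N0=(alive,v0) N1.N1=(alive,v1) N1.N2=(alive,v0) N1.N3=(dead,v1)
Op 9: gossip N2<->N1 -> N2.N0=(alive,v0) N2.N1=(alive,v1) N2.N2=(alive,v0) N2.N3=(dead,v1) | N1.N0=(alive,v0) N1.N1=(alive,v1) N1.N2=(alive,v0) N1.N3=(dead,v1)
Op 10: gossip N2<->N3 -> N2.N0=(alive,v0) N2.N1=(alive,v1) N2.N2=(alive,v0) N2.N3=(dead,v1) | N3.N0=(alive,v0) N3.N1=(alive,v1) N3.N2=(alive,v0) N3.N3=(dead,v1)
Op 11: gossip N0<->N2 -> N0.N0=(alive,v0) N0.N1=(alive,v1) N0.N2=(alive,v0) N0.N3=(dead,v1) | N2.N0=(alive,v0) N2.N1=(alive,v1) N2.N2=(alive,v0) N2.N3=(dead,v1)
Op 12: N3 marks N0=alive -> (alive,v1)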